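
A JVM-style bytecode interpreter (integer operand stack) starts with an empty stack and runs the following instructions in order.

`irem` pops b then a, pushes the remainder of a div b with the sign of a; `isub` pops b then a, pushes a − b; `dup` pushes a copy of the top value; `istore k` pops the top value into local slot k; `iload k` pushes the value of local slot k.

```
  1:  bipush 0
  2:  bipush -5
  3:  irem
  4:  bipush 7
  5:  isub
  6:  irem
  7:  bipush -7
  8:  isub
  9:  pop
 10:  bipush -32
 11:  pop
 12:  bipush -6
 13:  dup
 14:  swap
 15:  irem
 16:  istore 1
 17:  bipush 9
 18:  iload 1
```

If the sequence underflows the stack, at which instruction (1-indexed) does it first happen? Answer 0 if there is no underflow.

6

bipush 0   [0]
bipush -5  [0, -5]
irem       [0]
bipush 7   [0, 7]
isub       [-7]
irem  — needs 2 operands, stack has 1 → underflow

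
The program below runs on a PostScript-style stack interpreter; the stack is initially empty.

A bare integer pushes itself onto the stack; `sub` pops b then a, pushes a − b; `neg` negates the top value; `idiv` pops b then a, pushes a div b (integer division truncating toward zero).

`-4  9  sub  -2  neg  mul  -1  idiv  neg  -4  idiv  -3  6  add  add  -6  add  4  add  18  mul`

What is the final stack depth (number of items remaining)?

1

-4   : [-4]
9    : [-4, 9]
sub  : [-13]
-2   : [-13, -2]
neg  : [-13, 2]
mul  : [-26]
-1   : [-26, -1]
idiv : [26]
neg  : [-26]
-4   : [-26, -4]
idiv : [6]
-3   : [6, -3]
6    : [6, -3, 6]
add  : [6, 3]
add  : [9]
-6   : [9, -6]
add  : [3]
4    : [3, 4]
add  : [7]
18   : [7, 18]
mul  : [126]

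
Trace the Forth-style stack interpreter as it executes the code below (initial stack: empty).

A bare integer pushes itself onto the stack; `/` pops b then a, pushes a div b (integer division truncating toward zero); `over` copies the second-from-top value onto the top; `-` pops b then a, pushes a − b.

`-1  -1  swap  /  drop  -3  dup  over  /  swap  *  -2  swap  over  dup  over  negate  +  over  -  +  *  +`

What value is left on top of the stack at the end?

-2

-1      -1
-1      -1 -1
swap    -1 -1
/       1
drop    (empty)
-3      -3
dup     -3 -3
over    -3 -3 -3
/       -3 1
swap    1 -3
*       -3
-2      -3 -2
swap    -2 -3
over    -2 -3 -2
dup     -2 -3 -2 -2
over    -2 -3 -2 -2 -2
negate  -2 -3 -2 -2 2
+       -2 -3 -2 0
over    -2 -3 -2 0 -2
-       -2 -3 -2 2
+       -2 -3 0
*       -2 0
+       -2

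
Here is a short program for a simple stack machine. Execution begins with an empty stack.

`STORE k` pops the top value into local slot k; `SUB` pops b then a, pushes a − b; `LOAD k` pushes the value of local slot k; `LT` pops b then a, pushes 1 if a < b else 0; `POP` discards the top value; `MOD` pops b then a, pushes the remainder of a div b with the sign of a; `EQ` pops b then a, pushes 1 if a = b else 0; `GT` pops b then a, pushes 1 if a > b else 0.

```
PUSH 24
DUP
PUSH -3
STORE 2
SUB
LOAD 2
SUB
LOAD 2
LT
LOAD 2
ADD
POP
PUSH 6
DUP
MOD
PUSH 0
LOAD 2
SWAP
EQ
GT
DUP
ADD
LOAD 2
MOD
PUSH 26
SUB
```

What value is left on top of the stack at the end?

PUSH 24 : [24]
DUP     : [24, 24]
PUSH -3 : [24, 24, -3]
STORE 2 : [24, 24]
SUB     : [0]
LOAD 2  : [0, -3]
SUB     : [3]
LOAD 2  : [3, -3]
LT      : [0]
LOAD 2  : [0, -3]
ADD     : [-3]
POP     : []
PUSH 6  : [6]
DUP     : [6, 6]
MOD     : [0]
PUSH 0  : [0, 0]
LOAD 2  : [0, 0, -3]
SWAP    : [0, -3, 0]
EQ      : [0, 0]
GT      : [0]
DUP     : [0, 0]
ADD     : [0]
LOAD 2  : [0, -3]
MOD     : [0]
PUSH 26 : [0, 26]
SUB     : [-26]

-26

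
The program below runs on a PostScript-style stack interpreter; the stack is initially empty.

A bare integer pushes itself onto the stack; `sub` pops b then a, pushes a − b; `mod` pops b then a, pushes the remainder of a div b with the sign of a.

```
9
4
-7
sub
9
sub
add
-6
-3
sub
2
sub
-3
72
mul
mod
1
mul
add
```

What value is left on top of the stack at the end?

9   -> [9]
4   -> [9, 4]
-7  -> [9, 4, -7]
sub -> [9, 11]
9   -> [9, 11, 9]
sub -> [9, 2]
add -> [11]
-6  -> [11, -6]
-3  -> [11, -6, -3]
sub -> [11, -3]
2   -> [11, -3, 2]
sub -> [11, -5]
-3  -> [11, -5, -3]
72  -> [11, -5, -3, 72]
mul -> [11, -5, -216]
mod -> [11, -5]
1   -> [11, -5, 1]
mul -> [11, -5]
add -> [6]

6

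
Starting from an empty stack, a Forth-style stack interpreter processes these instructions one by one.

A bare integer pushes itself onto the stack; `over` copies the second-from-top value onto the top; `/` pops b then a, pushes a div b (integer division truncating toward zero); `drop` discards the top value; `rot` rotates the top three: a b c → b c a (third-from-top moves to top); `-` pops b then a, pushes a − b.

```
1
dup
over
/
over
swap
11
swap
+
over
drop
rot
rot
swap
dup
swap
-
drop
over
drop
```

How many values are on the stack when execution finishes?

1    -> [1]
dup  -> [1, 1]
over -> [1, 1, 1]
/    -> [1, 1]
over -> [1, 1, 1]
swap -> [1, 1, 1]
11   -> [1, 1, 1, 11]
swap -> [1, 1, 11, 1]
+    -> [1, 1, 12]
over -> [1, 1, 12, 1]
drop -> [1, 1, 12]
rot  -> [1, 12, 1]
rot  -> [12, 1, 1]
swap -> [12, 1, 1]
dup  -> [12, 1, 1, 1]
swap -> [12, 1, 1, 1]
-    -> [12, 1, 0]
drop -> [12, 1]
over -> [12, 1, 12]
drop -> [12, 1]

2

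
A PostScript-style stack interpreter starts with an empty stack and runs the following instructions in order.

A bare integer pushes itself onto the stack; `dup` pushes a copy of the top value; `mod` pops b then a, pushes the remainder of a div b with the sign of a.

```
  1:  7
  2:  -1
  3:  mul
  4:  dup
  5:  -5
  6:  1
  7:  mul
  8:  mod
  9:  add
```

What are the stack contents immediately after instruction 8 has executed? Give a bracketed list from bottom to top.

[-7, -2]

7   → 7
-1  → 7 -1
mul → -7
dup → -7 -7
-5  → -7 -7 -5
1   → -7 -7 -5 1
mul → -7 -7 -5
mod → -7 -2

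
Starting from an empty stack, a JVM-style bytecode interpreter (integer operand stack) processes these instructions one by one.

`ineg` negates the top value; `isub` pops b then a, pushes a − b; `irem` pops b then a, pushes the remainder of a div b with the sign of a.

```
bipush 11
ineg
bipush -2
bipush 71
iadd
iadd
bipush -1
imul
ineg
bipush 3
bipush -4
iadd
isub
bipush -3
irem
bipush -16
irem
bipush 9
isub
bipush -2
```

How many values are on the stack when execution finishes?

2

bipush 11  : 11
ineg       : -11
bipush -2  : -11 -2
bipush 71  : -11 -2 71
iadd       : -11 69
iadd       : 58
bipush -1  : 58 -1
imul       : -58
ineg       : 58
bipush 3   : 58 3
bipush -4  : 58 3 -4
iadd       : 58 -1
isub       : 59
bipush -3  : 59 -3
irem       : 2
bipush -16 : 2 -16
irem       : 2
bipush 9   : 2 9
isub       : -7
bipush -2  : -7 -2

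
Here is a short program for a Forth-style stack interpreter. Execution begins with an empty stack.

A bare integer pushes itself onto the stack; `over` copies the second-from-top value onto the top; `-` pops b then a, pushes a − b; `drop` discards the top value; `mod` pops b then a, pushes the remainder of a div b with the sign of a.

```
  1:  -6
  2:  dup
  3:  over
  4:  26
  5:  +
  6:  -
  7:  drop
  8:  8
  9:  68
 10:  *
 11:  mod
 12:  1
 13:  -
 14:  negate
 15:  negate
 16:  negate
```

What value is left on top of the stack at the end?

-6     → -6
dup    → -6 -6
over   → -6 -6 -6
26     → -6 -6 -6 26
+      → -6 -6 20
-      → -6 -26
drop   → -6
8      → -6 8
68     → -6 8 68
*      → -6 544
mod    → -6
1      → -6 1
-      → -7
negate → 7
negate → -7
negate → 7

7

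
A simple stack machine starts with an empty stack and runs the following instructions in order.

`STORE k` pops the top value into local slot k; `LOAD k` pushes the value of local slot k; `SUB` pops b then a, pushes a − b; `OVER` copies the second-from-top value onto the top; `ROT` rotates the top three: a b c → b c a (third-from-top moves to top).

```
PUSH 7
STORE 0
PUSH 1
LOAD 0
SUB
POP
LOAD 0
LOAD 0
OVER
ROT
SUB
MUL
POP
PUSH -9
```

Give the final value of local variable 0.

7

PUSH 7  -> [7]
STORE 0 -> []
PUSH 1  -> [1]
LOAD 0  -> [1, 7]
SUB     -> [-6]
POP     -> []
LOAD 0  -> [7]
LOAD 0  -> [7, 7]
OVER    -> [7, 7, 7]
ROT     -> [7, 7, 7]
SUB     -> [7, 0]
MUL     -> [0]
POP     -> []
PUSH -9 -> [-9]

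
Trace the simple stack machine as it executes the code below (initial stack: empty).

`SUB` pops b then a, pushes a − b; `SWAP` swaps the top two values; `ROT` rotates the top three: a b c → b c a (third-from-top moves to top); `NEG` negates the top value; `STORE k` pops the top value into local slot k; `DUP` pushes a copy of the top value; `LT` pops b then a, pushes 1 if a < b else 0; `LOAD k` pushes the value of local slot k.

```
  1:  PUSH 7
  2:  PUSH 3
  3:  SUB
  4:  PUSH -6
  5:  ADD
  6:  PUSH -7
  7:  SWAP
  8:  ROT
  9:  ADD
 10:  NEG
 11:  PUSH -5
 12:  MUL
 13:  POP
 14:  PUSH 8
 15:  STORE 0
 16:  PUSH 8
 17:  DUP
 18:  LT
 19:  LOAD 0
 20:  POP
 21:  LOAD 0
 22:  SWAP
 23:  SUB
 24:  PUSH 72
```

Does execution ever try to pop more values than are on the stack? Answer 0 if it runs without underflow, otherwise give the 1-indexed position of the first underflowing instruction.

PUSH 7  → [7]
PUSH 3  → [7, 3]
SUB     → [4]
PUSH -6 → [4, -6]
ADD     → [-2]
PUSH -7 → [-2, -7]
SWAP    → [-7, -2]
ROT  — needs 3 operands, stack has 2 → underflow

8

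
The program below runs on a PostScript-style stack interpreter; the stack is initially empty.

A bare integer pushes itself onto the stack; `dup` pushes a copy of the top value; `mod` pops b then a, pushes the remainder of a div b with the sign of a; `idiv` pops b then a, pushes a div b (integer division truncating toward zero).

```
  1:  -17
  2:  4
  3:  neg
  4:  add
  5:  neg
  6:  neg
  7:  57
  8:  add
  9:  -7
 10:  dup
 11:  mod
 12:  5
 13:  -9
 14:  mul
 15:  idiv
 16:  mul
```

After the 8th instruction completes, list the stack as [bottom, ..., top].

-17  -17
4    -17 4
neg  -17 -4
add  -21
neg  21
neg  -21
57   -21 57
add  36

[36]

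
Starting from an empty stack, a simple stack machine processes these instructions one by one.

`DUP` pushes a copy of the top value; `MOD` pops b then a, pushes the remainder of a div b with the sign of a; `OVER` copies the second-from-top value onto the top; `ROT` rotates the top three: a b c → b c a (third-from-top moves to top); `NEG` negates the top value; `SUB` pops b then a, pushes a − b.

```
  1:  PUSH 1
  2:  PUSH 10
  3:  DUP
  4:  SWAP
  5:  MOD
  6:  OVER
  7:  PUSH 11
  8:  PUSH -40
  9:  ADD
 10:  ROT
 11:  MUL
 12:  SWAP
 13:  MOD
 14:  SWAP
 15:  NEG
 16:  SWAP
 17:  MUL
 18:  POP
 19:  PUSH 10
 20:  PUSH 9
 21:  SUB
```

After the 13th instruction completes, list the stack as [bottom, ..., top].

PUSH 1    [1]
PUSH 10   [1, 10]
DUP       [1, 10, 10]
SWAP      [1, 10, 10]
MOD       [1, 0]
OVER      [1, 0, 1]
PUSH 11   [1, 0, 1, 11]
PUSH -40  [1, 0, 1, 11, -40]
ADD       [1, 0, 1, -29]
ROT       [1, 1, -29, 0]
MUL       [1, 1, 0]
SWAP      [1, 0, 1]
MOD       [1, 0]

[1, 0]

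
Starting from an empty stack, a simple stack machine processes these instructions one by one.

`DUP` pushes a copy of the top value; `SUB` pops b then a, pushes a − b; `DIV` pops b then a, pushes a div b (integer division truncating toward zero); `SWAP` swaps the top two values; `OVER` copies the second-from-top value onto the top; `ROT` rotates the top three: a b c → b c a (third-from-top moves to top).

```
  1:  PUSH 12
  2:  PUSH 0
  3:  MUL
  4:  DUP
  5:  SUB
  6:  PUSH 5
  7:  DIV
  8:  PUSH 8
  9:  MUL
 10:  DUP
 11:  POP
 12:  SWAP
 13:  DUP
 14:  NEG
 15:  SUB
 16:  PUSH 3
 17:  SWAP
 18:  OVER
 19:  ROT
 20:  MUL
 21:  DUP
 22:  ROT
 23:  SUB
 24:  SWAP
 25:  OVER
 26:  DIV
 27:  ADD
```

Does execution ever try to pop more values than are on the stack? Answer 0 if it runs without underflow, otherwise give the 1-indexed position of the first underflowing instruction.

PUSH 12 → 12
PUSH 0  → 12 0
MUL     → 0
DUP     → 0 0
SUB     → 0
PUSH 5  → 0 5
DIV     → 0
PUSH 8  → 0 8
MUL     → 0
DUP     → 0 0
POP     → 0
SWAP  — needs 2 operands, stack has 1 → underflow

12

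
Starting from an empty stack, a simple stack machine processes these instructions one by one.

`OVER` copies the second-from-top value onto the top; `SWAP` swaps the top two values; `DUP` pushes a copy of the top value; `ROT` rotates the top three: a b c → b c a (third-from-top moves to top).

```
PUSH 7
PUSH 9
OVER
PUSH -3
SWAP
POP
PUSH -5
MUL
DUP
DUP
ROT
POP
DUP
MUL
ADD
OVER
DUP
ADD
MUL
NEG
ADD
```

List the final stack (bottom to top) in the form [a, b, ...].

[7, -4311]

PUSH 7  -> 7
PUSH 9  -> 7 9
OVER    -> 7 9 7
PUSH -3 -> 7 9 7 -3
SWAP    -> 7 9 -3 7
POP     -> 7 9 -3
PUSH -5 -> 7 9 -3 -5
MUL     -> 7 9 15
DUP     -> 7 9 15 15
DUP     -> 7 9 15 15 15
ROT     -> 7 9 15 15 15
POP     -> 7 9 15 15
DUP     -> 7 9 15 15 15
MUL     -> 7 9 15 225
ADD     -> 7 9 240
OVER    -> 7 9 240 9
DUP     -> 7 9 240 9 9
ADD     -> 7 9 240 18
MUL     -> 7 9 4320
NEG     -> 7 9 -4320
ADD     -> 7 -4311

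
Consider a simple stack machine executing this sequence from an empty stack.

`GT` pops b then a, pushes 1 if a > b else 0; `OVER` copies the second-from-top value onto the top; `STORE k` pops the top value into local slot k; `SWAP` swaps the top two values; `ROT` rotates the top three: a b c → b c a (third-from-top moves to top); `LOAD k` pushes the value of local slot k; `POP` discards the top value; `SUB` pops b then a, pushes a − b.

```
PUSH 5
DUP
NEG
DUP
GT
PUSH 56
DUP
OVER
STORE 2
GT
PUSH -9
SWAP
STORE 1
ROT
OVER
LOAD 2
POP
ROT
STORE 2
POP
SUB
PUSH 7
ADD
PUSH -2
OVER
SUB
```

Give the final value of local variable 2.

PUSH 5  : 5
DUP     : 5 5
NEG     : 5 -5
DUP     : 5 -5 -5
GT      : 5 0
PUSH 56 : 5 0 56
DUP     : 5 0 56 56
OVER    : 5 0 56 56 56
STORE 2 : 5 0 56 56
GT      : 5 0 0
PUSH -9 : 5 0 0 -9
SWAP    : 5 0 -9 0
STORE 1 : 5 0 -9
ROT     : 0 -9 5
OVER    : 0 -9 5 -9
LOAD 2  : 0 -9 5 -9 56
POP     : 0 -9 5 -9
ROT     : 0 5 -9 -9
STORE 2 : 0 5 -9
POP     : 0 5
SUB     : -5
PUSH 7  : -5 7
ADD     : 2
PUSH -2 : 2 -2
OVER    : 2 -2 2
SUB     : 2 -4

-9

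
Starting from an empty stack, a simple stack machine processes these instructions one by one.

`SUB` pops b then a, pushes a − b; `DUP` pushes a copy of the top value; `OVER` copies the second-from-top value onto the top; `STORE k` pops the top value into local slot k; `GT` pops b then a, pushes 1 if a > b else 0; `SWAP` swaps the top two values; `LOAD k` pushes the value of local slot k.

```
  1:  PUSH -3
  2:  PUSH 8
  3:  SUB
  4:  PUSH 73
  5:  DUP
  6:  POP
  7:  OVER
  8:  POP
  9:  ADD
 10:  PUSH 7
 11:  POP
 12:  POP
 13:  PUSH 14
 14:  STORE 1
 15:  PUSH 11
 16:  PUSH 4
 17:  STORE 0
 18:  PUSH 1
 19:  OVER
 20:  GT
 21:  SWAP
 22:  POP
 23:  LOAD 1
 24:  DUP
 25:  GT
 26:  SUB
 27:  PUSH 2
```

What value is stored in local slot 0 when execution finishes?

PUSH -3 : -3
PUSH 8  : -3 8
SUB     : -11
PUSH 73 : -11 73
DUP     : -11 73 73
POP     : -11 73
OVER    : -11 73 -11
POP     : -11 73
ADD     : 62
PUSH 7  : 62 7
POP     : 62
POP     : (empty)
PUSH 14 : 14
STORE 1 : (empty)
PUSH 11 : 11
PUSH 4  : 11 4
STORE 0 : 11
PUSH 1  : 11 1
OVER    : 11 1 11
GT      : 11 0
SWAP    : 0 11
POP     : 0
LOAD 1  : 0 14
DUP     : 0 14 14
GT      : 0 0
SUB     : 0
PUSH 2  : 0 2

4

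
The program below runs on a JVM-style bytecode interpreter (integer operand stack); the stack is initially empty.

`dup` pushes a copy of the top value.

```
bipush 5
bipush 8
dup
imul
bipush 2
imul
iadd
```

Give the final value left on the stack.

bipush 5 : 5
bipush 8 : 5 8
dup      : 5 8 8
imul     : 5 64
bipush 2 : 5 64 2
imul     : 5 128
iadd     : 133

133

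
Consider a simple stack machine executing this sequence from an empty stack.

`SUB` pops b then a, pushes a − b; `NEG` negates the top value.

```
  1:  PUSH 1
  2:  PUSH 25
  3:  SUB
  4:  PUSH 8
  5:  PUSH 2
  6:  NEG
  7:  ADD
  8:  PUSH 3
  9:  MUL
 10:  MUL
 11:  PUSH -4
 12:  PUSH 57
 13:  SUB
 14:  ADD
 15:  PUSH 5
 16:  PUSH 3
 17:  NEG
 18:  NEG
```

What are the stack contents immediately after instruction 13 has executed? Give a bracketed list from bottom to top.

PUSH 1   1
PUSH 25  1 25
SUB      -24
PUSH 8   -24 8
PUSH 2   -24 8 2
NEG      -24 8 -2
ADD      -24 6
PUSH 3   -24 6 3
MUL      -24 18
MUL      -432
PUSH -4  -432 -4
PUSH 57  -432 -4 57
SUB      -432 -61

[-432, -61]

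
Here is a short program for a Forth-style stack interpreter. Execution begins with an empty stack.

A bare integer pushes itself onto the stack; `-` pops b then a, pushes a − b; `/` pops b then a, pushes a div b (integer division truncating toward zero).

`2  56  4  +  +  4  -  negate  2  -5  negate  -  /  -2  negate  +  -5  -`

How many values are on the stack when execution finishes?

2      → 2
56     → 2 56
4      → 2 56 4
+      → 2 60
+      → 62
4      → 62 4
-      → 58
negate → -58
2      → -58 2
-5     → -58 2 -5
negate → -58 2 5
-      → -58 -3
/      → 19
-2     → 19 -2
negate → 19 2
+      → 21
-5     → 21 -5
-      → 26

1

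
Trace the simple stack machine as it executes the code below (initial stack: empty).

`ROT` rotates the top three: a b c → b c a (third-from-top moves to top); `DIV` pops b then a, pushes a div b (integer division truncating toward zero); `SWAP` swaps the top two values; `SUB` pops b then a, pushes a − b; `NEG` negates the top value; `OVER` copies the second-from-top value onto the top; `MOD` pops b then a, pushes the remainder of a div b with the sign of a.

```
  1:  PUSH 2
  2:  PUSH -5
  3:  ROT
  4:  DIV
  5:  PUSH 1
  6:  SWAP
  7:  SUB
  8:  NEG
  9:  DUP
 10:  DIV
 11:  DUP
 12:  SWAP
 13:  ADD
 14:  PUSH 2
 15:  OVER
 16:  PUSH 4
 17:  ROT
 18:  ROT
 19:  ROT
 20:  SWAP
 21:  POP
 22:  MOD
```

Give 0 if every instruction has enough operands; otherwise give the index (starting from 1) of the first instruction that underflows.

PUSH 2  → [2]
PUSH -5 → [2, -5]
ROT  — needs 3 operands, stack has 2 → underflow

3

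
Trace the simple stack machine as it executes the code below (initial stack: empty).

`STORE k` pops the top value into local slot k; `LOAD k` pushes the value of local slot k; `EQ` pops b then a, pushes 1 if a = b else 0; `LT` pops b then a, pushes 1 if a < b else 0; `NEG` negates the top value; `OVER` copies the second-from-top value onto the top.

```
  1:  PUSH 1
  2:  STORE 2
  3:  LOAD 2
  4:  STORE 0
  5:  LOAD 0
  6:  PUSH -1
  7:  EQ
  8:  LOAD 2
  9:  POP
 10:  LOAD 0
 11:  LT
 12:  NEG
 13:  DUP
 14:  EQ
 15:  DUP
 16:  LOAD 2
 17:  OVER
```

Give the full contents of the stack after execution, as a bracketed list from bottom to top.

[1, 1, 1, 1]

PUSH 1  → 1
STORE 2 → (empty)
LOAD 2  → 1
STORE 0 → (empty)
LOAD 0  → 1
PUSH -1 → 1 -1
EQ      → 0
LOAD 2  → 0 1
POP     → 0
LOAD 0  → 0 1
LT      → 1
NEG     → -1
DUP     → -1 -1
EQ      → 1
DUP     → 1 1
LOAD 2  → 1 1 1
OVER    → 1 1 1 1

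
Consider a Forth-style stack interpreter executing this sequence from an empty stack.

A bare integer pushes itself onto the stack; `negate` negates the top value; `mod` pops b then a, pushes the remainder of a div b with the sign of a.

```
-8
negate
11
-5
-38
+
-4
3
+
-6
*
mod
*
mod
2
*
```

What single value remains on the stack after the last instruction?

-8     : -8
negate : 8
11     : 8 11
-5     : 8 11 -5
-38    : 8 11 -5 -38
+      : 8 11 -43
-4     : 8 11 -43 -4
3      : 8 11 -43 -4 3
+      : 8 11 -43 -1
-6     : 8 11 -43 -1 -6
*      : 8 11 -43 6
mod    : 8 11 -1
*      : 8 -11
mod    : 8
2      : 8 2
*      : 16

16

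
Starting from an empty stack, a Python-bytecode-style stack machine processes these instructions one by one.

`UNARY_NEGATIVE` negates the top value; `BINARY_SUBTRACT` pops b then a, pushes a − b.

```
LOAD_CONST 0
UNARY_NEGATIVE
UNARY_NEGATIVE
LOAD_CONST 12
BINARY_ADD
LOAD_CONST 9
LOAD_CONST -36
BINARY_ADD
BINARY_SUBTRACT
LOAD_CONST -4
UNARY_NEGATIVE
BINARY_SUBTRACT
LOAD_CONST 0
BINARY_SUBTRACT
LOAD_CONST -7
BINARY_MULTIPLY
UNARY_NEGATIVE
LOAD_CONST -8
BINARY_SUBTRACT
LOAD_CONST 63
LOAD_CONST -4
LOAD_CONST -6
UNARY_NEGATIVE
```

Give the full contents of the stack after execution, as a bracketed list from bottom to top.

[253, 63, -4, 6]

LOAD_CONST 0    -> [0]
UNARY_NEGATIVE  -> [0]
UNARY_NEGATIVE  -> [0]
LOAD_CONST 12   -> [0, 12]
BINARY_ADD      -> [12]
LOAD_CONST 9    -> [12, 9]
LOAD_CONST -36  -> [12, 9, -36]
BINARY_ADD      -> [12, -27]
BINARY_SUBTRACT -> [39]
LOAD_CONST -4   -> [39, -4]
UNARY_NEGATIVE  -> [39, 4]
BINARY_SUBTRACT -> [35]
LOAD_CONST 0    -> [35, 0]
BINARY_SUBTRACT -> [35]
LOAD_CONST -7   -> [35, -7]
BINARY_MULTIPLY -> [-245]
UNARY_NEGATIVE  -> [245]
LOAD_CONST -8   -> [245, -8]
BINARY_SUBTRACT -> [253]
LOAD_CONST 63   -> [253, 63]
LOAD_CONST -4   -> [253, 63, -4]
LOAD_CONST -6   -> [253, 63, -4, -6]
UNARY_NEGATIVE  -> [253, 63, -4, 6]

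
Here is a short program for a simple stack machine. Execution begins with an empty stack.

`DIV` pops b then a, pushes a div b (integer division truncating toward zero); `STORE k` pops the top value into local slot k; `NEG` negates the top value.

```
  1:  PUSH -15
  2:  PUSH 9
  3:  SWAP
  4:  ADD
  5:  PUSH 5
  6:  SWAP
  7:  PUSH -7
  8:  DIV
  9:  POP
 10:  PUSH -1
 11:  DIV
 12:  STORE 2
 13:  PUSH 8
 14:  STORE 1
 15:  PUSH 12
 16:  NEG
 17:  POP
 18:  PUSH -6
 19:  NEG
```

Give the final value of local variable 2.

-5

PUSH -15 : [-15]
PUSH 9   : [-15, 9]
SWAP     : [9, -15]
ADD      : [-6]
PUSH 5   : [-6, 5]
SWAP     : [5, -6]
PUSH -7  : [5, -6, -7]
DIV      : [5, 0]
POP      : [5]
PUSH -1  : [5, -1]
DIV      : [-5]
STORE 2  : []
PUSH 8   : [8]
STORE 1  : []
PUSH 12  : [12]
NEG      : [-12]
POP      : []
PUSH -6  : [-6]
NEG      : [6]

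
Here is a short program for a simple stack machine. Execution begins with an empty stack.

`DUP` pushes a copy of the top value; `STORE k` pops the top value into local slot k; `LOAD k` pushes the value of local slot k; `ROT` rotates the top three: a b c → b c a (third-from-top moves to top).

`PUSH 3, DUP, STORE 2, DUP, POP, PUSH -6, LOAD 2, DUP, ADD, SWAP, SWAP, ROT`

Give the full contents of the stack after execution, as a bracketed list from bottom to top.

PUSH 3  -> 3
DUP     -> 3 3
STORE 2 -> 3
DUP     -> 3 3
POP     -> 3
PUSH -6 -> 3 -6
LOAD 2  -> 3 -6 3
DUP     -> 3 -6 3 3
ADD     -> 3 -6 6
SWAP    -> 3 6 -6
SWAP    -> 3 -6 6
ROT     -> -6 6 3

[-6, 6, 3]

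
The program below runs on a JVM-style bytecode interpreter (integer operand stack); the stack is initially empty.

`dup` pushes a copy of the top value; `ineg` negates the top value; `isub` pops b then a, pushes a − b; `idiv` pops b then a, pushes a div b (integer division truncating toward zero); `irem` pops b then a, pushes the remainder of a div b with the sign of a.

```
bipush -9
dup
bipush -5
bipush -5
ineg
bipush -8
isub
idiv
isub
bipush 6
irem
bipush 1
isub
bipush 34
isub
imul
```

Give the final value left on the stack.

bipush -9 → [-9]
dup       → [-9, -9]
bipush -5 → [-9, -9, -5]
bipush -5 → [-9, -9, -5, -5]
ineg      → [-9, -9, -5, 5]
bipush -8 → [-9, -9, -5, 5, -8]
isub      → [-9, -9, -5, 13]
idiv      → [-9, -9, 0]
isub      → [-9, -9]
bipush 6  → [-9, -9, 6]
irem      → [-9, -3]
bipush 1  → [-9, -3, 1]
isub      → [-9, -4]
bipush 34 → [-9, -4, 34]
isub      → [-9, -38]
imul      → [342]

342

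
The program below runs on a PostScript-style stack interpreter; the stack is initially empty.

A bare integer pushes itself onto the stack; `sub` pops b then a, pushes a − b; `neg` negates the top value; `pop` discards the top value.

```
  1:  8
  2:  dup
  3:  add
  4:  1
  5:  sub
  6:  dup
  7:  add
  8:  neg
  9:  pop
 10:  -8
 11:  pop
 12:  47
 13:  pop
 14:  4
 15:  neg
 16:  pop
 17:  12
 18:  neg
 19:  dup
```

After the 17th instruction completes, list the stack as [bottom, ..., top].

8   → 8
dup → 8 8
add → 16
1   → 16 1
sub → 15
dup → 15 15
add → 30
neg → -30
pop → (empty)
-8  → -8
pop → (empty)
47  → 47
pop → (empty)
4   → 4
neg → -4
pop → (empty)
12  → 12

[12]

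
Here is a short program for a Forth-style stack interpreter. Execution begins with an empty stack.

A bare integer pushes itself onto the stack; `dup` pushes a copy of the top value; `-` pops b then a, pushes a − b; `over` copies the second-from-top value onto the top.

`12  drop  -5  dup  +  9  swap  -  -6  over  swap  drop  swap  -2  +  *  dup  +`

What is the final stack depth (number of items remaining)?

12   → [12]
drop → []
-5   → [-5]
dup  → [-5, -5]
+    → [-10]
9    → [-10, 9]
swap → [9, -10]
-    → [19]
-6   → [19, -6]
over → [19, -6, 19]
swap → [19, 19, -6]
drop → [19, 19]
swap → [19, 19]
-2   → [19, 19, -2]
+    → [19, 17]
*    → [323]
dup  → [323, 323]
+    → [646]

1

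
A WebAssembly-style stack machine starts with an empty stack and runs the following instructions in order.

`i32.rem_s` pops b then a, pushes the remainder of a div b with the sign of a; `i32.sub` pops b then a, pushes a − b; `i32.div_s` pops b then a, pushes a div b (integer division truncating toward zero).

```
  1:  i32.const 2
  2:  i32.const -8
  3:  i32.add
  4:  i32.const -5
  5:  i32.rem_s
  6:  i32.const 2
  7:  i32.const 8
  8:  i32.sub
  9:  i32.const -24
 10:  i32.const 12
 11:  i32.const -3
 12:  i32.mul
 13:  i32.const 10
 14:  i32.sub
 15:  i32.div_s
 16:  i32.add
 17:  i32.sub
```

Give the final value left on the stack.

5

i32.const 2    2
i32.const -8   2 -8
i32.add        -6
i32.const -5   -6 -5
i32.rem_s      -1
i32.const 2    -1 2
i32.const 8    -1 2 8
i32.sub        -1 -6
i32.const -24  -1 -6 -24
i32.const 12   -1 -6 -24 12
i32.const -3   -1 -6 -24 12 -3
i32.mul        -1 -6 -24 -36
i32.const 10   -1 -6 -24 -36 10
i32.sub        -1 -6 -24 -46
i32.div_s      -1 -6 0
i32.add        -1 -6
i32.sub        5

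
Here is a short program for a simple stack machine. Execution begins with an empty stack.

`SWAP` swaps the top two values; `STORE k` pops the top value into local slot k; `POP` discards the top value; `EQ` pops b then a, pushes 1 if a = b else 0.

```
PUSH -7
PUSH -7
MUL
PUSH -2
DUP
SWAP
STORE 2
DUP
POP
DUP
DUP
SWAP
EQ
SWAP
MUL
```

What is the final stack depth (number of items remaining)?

2

PUSH -7 : -7
PUSH -7 : -7 -7
MUL     : 49
PUSH -2 : 49 -2
DUP     : 49 -2 -2
SWAP    : 49 -2 -2
STORE 2 : 49 -2
DUP     : 49 -2 -2
POP     : 49 -2
DUP     : 49 -2 -2
DUP     : 49 -2 -2 -2
SWAP    : 49 -2 -2 -2
EQ      : 49 -2 1
SWAP    : 49 1 -2
MUL     : 49 -2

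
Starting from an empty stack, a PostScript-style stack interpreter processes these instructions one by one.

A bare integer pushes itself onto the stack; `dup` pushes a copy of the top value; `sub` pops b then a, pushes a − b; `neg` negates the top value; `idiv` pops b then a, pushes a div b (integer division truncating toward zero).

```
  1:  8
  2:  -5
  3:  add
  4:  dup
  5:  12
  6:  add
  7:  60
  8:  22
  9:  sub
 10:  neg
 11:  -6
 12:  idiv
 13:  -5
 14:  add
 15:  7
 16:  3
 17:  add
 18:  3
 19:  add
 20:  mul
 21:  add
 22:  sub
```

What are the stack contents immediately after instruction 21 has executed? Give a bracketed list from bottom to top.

8    → [8]
-5   → [8, -5]
add  → [3]
dup  → [3, 3]
12   → [3, 3, 12]
add  → [3, 15]
60   → [3, 15, 60]
22   → [3, 15, 60, 22]
sub  → [3, 15, 38]
neg  → [3, 15, -38]
-6   → [3, 15, -38, -6]
idiv → [3, 15, 6]
-5   → [3, 15, 6, -5]
add  → [3, 15, 1]
7    → [3, 15, 1, 7]
3    → [3, 15, 1, 7, 3]
add  → [3, 15, 1, 10]
3    → [3, 15, 1, 10, 3]
add  → [3, 15, 1, 13]
mul  → [3, 15, 13]
add  → [3, 28]

[3, 28]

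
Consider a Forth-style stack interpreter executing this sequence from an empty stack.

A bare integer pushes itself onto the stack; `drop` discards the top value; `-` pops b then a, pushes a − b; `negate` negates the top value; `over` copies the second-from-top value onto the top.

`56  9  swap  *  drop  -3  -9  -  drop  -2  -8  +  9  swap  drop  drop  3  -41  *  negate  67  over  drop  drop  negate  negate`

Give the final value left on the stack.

123

56     -> 56
9      -> 56 9
swap   -> 9 56
*      -> 504
drop   -> (empty)
-3     -> -3
-9     -> -3 -9
-      -> 6
drop   -> (empty)
-2     -> -2
-8     -> -2 -8
+      -> -10
9      -> -10 9
swap   -> 9 -10
drop   -> 9
drop   -> (empty)
3      -> 3
-41    -> 3 -41
*      -> -123
negate -> 123
67     -> 123 67
over   -> 123 67 123
drop   -> 123 67
drop   -> 123
negate -> -123
negate -> 123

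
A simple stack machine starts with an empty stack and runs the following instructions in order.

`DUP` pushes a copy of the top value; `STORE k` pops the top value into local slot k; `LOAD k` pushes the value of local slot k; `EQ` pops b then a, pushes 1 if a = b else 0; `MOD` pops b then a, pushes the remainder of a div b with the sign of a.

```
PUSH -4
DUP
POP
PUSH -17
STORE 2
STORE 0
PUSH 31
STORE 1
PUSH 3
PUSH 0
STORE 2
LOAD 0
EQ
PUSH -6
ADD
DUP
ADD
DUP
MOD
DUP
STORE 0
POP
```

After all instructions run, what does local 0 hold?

0

PUSH -4  : -4
DUP      : -4 -4
POP      : -4
PUSH -17 : -4 -17
STORE 2  : -4
STORE 0  : (empty)
PUSH 31  : 31
STORE 1  : (empty)
PUSH 3   : 3
PUSH 0   : 3 0
STORE 2  : 3
LOAD 0   : 3 -4
EQ       : 0
PUSH -6  : 0 -6
ADD      : -6
DUP      : -6 -6
ADD      : -12
DUP      : -12 -12
MOD      : 0
DUP      : 0 0
STORE 0  : 0
POP      : (empty)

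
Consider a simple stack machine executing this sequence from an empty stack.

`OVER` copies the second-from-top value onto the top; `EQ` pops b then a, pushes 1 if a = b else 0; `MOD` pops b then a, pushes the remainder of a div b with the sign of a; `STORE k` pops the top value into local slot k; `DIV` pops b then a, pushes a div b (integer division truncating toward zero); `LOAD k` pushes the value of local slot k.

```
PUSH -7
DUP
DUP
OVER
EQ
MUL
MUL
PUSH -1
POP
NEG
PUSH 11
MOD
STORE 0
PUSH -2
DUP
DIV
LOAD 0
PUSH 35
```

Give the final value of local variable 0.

-5

PUSH -7 : [-7]
DUP     : [-7, -7]
DUP     : [-7, -7, -7]
OVER    : [-7, -7, -7, -7]
EQ      : [-7, -7, 1]
MUL     : [-7, -7]
MUL     : [49]
PUSH -1 : [49, -1]
POP     : [49]
NEG     : [-49]
PUSH 11 : [-49, 11]
MOD     : [-5]
STORE 0 : []
PUSH -2 : [-2]
DUP     : [-2, -2]
DIV     : [1]
LOAD 0  : [1, -5]
PUSH 35 : [1, -5, 35]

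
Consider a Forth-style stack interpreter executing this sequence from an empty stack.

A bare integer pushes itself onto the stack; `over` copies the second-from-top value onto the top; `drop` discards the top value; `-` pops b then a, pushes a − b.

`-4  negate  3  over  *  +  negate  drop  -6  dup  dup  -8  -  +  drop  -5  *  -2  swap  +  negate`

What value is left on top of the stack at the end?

-28

-4     : [-4]
negate : [4]
3      : [4, 3]
over   : [4, 3, 4]
*      : [4, 12]
+      : [16]
negate : [-16]
drop   : []
-6     : [-6]
dup    : [-6, -6]
dup    : [-6, -6, -6]
-8     : [-6, -6, -6, -8]
-      : [-6, -6, 2]
+      : [-6, -4]
drop   : [-6]
-5     : [-6, -5]
*      : [30]
-2     : [30, -2]
swap   : [-2, 30]
+      : [28]
negate : [-28]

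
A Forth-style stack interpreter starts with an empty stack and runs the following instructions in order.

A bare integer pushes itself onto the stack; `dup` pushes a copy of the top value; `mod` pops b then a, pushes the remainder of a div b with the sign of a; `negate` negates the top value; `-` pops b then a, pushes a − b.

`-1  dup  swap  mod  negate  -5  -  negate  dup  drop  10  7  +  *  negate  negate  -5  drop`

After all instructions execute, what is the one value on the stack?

-85

-1      [-1]
dup     [-1, -1]
swap    [-1, -1]
mod     [0]
negate  [0]
-5      [0, -5]
-       [5]
negate  [-5]
dup     [-5, -5]
drop    [-5]
10      [-5, 10]
7       [-5, 10, 7]
+       [-5, 17]
*       [-85]
negate  [85]
negate  [-85]
-5      [-85, -5]
drop    [-85]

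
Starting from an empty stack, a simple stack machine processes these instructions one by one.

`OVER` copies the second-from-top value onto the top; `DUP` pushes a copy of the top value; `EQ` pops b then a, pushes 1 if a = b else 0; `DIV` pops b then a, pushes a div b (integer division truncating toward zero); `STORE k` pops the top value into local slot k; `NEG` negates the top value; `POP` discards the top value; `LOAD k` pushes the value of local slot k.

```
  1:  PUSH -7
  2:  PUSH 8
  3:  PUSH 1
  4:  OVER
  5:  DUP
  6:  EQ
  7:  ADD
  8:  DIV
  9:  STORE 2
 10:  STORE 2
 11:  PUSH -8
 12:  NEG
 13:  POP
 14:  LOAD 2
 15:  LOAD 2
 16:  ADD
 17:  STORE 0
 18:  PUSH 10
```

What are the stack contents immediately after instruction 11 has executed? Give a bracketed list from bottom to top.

[-8]

PUSH -7 -> -7
PUSH 8  -> -7 8
PUSH 1  -> -7 8 1
OVER    -> -7 8 1 8
DUP     -> -7 8 1 8 8
EQ      -> -7 8 1 1
ADD     -> -7 8 2
DIV     -> -7 4
STORE 2 -> -7
STORE 2 -> (empty)
PUSH -8 -> -8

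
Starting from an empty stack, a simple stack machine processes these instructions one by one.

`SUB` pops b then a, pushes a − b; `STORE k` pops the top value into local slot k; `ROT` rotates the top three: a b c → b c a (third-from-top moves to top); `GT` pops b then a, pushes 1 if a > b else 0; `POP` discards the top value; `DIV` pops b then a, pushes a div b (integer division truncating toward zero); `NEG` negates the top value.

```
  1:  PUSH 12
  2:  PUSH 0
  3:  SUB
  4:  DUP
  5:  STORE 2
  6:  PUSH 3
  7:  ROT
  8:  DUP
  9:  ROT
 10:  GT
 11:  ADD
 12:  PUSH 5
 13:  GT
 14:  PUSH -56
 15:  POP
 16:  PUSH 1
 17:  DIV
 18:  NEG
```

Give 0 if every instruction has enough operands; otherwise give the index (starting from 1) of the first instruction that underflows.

7

PUSH 12 -> [12]
PUSH 0  -> [12, 0]
SUB     -> [12]
DUP     -> [12, 12]
STORE 2 -> [12]
PUSH 3  -> [12, 3]
ROT  — needs 3 operands, stack has 2 → underflow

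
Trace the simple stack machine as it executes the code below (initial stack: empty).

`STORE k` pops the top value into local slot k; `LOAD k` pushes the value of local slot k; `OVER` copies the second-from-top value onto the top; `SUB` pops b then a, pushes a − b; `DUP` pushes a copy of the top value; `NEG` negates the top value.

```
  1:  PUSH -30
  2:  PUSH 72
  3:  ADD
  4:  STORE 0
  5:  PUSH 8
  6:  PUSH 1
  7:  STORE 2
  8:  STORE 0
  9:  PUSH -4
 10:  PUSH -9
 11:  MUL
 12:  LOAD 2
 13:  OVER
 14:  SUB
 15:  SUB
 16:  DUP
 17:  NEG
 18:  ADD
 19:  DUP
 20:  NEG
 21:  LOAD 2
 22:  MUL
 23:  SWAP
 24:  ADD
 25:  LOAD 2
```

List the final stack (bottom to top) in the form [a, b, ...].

[0, 1]

PUSH -30 : [-30]
PUSH 72  : [-30, 72]
ADD      : [42]
STORE 0  : []
PUSH 8   : [8]
PUSH 1   : [8, 1]
STORE 2  : [8]
STORE 0  : []
PUSH -4  : [-4]
PUSH -9  : [-4, -9]
MUL      : [36]
LOAD 2   : [36, 1]
OVER     : [36, 1, 36]
SUB      : [36, -35]
SUB      : [71]
DUP      : [71, 71]
NEG      : [71, -71]
ADD      : [0]
DUP      : [0, 0]
NEG      : [0, 0]
LOAD 2   : [0, 0, 1]
MUL      : [0, 0]
SWAP     : [0, 0]
ADD      : [0]
LOAD 2   : [0, 1]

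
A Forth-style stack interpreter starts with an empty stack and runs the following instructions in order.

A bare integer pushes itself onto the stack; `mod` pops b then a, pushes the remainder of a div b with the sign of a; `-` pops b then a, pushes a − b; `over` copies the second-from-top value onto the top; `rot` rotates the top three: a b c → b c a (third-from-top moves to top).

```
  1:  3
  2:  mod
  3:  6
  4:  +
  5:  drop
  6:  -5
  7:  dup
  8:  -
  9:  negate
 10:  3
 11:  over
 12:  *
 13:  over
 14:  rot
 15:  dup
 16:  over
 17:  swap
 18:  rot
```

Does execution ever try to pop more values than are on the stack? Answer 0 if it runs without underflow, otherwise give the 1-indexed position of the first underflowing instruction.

3  [3]
mod  — needs 2 operands, stack has 1 → underflow

2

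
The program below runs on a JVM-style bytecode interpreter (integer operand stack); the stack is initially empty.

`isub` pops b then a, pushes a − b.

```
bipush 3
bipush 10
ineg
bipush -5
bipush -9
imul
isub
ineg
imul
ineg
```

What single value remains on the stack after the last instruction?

bipush 3  → 3
bipush 10 → 3 10
ineg      → 3 -10
bipush -5 → 3 -10 -5
bipush -9 → 3 -10 -5 -9
imul      → 3 -10 45
isub      → 3 -55
ineg      → 3 55
imul      → 165
ineg      → -165

-165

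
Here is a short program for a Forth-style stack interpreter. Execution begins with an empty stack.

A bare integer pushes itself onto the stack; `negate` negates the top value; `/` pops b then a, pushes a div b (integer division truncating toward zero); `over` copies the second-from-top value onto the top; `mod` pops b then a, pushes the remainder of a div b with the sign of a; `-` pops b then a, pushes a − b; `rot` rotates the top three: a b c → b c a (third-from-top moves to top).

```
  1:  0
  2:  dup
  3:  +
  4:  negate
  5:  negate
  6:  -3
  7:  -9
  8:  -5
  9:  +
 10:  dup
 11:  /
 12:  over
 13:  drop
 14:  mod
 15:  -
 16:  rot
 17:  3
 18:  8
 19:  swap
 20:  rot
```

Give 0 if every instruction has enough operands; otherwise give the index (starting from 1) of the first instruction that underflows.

16

0      : [0]
dup    : [0, 0]
+      : [0]
negate : [0]
negate : [0]
-3     : [0, -3]
-9     : [0, -3, -9]
-5     : [0, -3, -9, -5]
+      : [0, -3, -14]
dup    : [0, -3, -14, -14]
/      : [0, -3, 1]
over   : [0, -3, 1, -3]
drop   : [0, -3, 1]
mod    : [0, 0]
-      : [0]
rot  — needs 3 operands, stack has 1 → underflow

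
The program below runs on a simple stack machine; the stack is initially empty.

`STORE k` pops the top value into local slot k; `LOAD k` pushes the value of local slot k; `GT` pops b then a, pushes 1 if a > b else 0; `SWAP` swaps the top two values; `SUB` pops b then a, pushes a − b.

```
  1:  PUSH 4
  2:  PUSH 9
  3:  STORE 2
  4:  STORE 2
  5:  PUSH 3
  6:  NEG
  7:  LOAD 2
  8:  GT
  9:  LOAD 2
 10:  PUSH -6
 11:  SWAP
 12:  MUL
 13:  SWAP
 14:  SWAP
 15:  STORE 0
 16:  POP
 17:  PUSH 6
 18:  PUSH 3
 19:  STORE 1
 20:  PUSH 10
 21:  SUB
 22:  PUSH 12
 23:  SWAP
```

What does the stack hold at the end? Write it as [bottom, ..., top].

[12, -4]

PUSH 4  → [4]
PUSH 9  → [4, 9]
STORE 2 → [4]
STORE 2 → []
PUSH 3  → [3]
NEG     → [-3]
LOAD 2  → [-3, 4]
GT      → [0]
LOAD 2  → [0, 4]
PUSH -6 → [0, 4, -6]
SWAP    → [0, -6, 4]
MUL     → [0, -24]
SWAP    → [-24, 0]
SWAP    → [0, -24]
STORE 0 → [0]
POP     → []
PUSH 6  → [6]
PUSH 3  → [6, 3]
STORE 1 → [6]
PUSH 10 → [6, 10]
SUB     → [-4]
PUSH 12 → [-4, 12]
SWAP    → [12, -4]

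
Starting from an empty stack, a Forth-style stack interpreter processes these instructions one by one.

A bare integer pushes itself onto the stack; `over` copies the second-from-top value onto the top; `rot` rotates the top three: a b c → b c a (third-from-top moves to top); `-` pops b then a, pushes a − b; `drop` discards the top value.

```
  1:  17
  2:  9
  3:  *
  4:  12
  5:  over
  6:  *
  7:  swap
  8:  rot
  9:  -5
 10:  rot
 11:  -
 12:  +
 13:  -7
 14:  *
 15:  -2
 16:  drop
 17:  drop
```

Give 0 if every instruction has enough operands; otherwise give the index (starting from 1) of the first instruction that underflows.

8

17   : [17]
9    : [17, 9]
*    : [153]
12   : [153, 12]
over : [153, 12, 153]
*    : [153, 1836]
swap : [1836, 153]
rot  — needs 3 operands, stack has 2 → underflow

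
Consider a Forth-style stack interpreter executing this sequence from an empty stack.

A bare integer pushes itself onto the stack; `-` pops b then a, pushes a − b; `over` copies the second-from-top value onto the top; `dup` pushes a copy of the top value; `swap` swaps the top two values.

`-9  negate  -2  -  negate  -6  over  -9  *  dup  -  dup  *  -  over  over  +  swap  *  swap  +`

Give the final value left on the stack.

-9     : [-9]
negate : [9]
-2     : [9, -2]
-      : [11]
negate : [-11]
-6     : [-11, -6]
over   : [-11, -6, -11]
-9     : [-11, -6, -11, -9]
*      : [-11, -6, 99]
dup    : [-11, -6, 99, 99]
-      : [-11, -6, 0]
dup    : [-11, -6, 0, 0]
*      : [-11, -6, 0]
-      : [-11, -6]
over   : [-11, -6, -11]
over   : [-11, -6, -11, -6]
+      : [-11, -6, -17]
swap   : [-11, -17, -6]
*      : [-11, 102]
swap   : [102, -11]
+      : [91]

91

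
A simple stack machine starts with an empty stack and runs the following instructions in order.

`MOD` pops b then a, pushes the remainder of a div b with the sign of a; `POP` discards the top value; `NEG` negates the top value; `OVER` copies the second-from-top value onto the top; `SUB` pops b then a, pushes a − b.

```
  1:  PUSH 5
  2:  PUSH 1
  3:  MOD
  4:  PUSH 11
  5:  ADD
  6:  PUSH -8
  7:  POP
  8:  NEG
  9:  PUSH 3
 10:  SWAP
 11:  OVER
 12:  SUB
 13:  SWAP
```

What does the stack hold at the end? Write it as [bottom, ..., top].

[-14, 3]

PUSH 5  → [5]
PUSH 1  → [5, 1]
MOD     → [0]
PUSH 11 → [0, 11]
ADD     → [11]
PUSH -8 → [11, -8]
POP     → [11]
NEG     → [-11]
PUSH 3  → [-11, 3]
SWAP    → [3, -11]
OVER    → [3, -11, 3]
SUB     → [3, -14]
SWAP    → [-14, 3]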